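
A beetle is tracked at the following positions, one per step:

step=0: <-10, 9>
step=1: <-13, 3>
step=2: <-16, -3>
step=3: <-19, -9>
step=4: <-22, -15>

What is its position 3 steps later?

<-31, -33>

The position changes by <-3, -6> every step.
step 5: <-22, -15> + <-3, -6> → <-25, -21>
step 6: <-25, -21> + <-3, -6> → <-28, -27>
step 7: <-28, -27> + <-3, -6> → <-31, -33>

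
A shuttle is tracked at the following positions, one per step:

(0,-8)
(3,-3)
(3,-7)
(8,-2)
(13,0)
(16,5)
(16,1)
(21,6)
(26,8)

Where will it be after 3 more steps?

(34,14)

Step-to-step displacements: (+3,+5), (+0,-4), (+5,+5), (+5,+2), (+3,+5), (+0,-4), (+5,+5), (+5,+2) — a repeating cycle of length 4.
step 9: apply (+3,+5) → (29,13)
step 10: apply (+0,-4) → (29,9)
step 11: apply (+5,+5) → (34,14)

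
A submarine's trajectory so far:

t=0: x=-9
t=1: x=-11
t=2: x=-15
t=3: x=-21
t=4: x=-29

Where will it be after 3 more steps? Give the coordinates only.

Taking differences between consecutive positions: -2, -4, -6, -8. These grow by -2 each step.
step 5: -29 − 10 → x=-39
step 6: -39 − 12 → x=-51
step 7: -51 − 14 → x=-65

x=-65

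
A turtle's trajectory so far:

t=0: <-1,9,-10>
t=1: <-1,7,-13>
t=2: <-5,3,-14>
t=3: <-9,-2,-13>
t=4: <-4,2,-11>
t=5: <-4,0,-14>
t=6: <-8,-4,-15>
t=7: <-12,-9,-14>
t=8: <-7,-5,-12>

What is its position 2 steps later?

<-11,-11,-16>

Step-to-step displacements: <+0,-2,-3>, <-4,-4,-1>, <-4,-5,+1>, <+5,+4,+2>, <+0,-2,-3>, <-4,-4,-1>, <-4,-5,+1>, <+5,+4,+2> — a repeating cycle of length 4.
step 9: apply <+0,-2,-3> → <-7,-7,-15>
step 10: apply <-4,-4,-1> → <-11,-11,-16>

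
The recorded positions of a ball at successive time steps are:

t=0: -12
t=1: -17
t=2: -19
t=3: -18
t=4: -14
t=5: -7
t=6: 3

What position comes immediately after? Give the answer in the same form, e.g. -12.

16

Taking differences between consecutive positions: -5, -2, +1, +4, +7, +10. These grow by +3 each step.
step 7: 3 + 13 → 16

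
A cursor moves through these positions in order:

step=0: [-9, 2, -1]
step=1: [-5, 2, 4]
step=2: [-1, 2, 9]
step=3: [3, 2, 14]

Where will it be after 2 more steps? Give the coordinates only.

The position changes by [+4, +0, +5] every step.
step 4: [3, 2, 14] + [+4, +0, +5] → [7, 2, 19]
step 5: [7, 2, 19] + [+4, +0, +5] → [11, 2, 24]

[11, 2, 24]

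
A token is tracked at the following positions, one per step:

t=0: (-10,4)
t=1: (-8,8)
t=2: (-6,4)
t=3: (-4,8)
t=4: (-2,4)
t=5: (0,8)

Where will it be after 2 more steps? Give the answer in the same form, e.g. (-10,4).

(4,8)

First: linear, +2 per step → 4 at step 7.
Second: cycles through 4, 8 every 2 steps. Step 7 lands at position 1 of the cycle → 8.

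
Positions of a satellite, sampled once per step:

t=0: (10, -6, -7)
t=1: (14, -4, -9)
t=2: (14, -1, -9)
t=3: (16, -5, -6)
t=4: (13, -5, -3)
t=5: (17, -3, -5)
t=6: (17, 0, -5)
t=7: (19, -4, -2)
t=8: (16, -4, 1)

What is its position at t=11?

Differencing gives (+4, +2, -2), (+0, +3, +0), (+2, -4, +3), (-3, +0, +3), (+4, +2, -2), (+0, +3, +0), (+2, -4, +3), (-3, +0, +3). This is the pattern (+4, +2, -2), (+0, +3, +0), (+2, -4, +3), (-3, +0, +3) repeated.
step 9: apply (+4, +2, -2) → (20, -2, -1)
step 10: apply (+0, +3, +0) → (20, 1, -1)
step 11: apply (+2, -4, +3) → (22, -3, 2)

(22, -3, 2)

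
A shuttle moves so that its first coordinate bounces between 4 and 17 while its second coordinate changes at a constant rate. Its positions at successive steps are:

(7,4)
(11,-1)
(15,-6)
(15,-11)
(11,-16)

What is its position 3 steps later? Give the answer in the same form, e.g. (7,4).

The first coordinate travels 4 per step and bounces off the walls at 4 and 17.
  step 5: 11 → 7
  step 6: 7 → 5
  step 7: 5 → 9
The second coordinate changes by -5 each step: at step 7 it is -31.

(9,-31)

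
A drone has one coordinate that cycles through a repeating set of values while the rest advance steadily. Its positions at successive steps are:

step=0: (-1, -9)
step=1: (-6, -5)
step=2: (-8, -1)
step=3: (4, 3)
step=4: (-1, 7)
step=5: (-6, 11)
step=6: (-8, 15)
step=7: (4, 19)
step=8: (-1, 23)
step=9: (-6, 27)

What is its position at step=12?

(-1, 39)

The first coordinate repeats the cycle [-1, -6, -8, 4] with period 4; step 12 mod 4 = 0, giving -1.
The second coordinate changes by +4 each step, so at step 12 it is -9 + 12·(4) = 39.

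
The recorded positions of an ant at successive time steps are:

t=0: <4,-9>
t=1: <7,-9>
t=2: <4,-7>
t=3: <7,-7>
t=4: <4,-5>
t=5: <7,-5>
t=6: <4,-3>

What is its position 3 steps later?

<7,-1>

The moves between consecutive positions are <+3,+0>, <-3,+2>, <+3,+0>, <-3,+2>, <+3,+0>, <-3,+2>; they repeat the 2-cycle [<+3,+0>, <-3,+2>].
step 7: apply <+3,+0> → <7,-3>
step 8: apply <-3,+2> → <4,-1>
step 9: apply <+3,+0> → <7,-1>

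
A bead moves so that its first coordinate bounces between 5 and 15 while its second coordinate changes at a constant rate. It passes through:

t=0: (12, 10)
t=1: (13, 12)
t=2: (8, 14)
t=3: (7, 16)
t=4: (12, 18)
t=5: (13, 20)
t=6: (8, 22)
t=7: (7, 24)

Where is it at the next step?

(12, 26)

The first coordinate reflects between 5 and 15, moving 5 per step.
  step 8: 7 → 12
The second coordinate changes by +2 each step: at step 8 it is 26.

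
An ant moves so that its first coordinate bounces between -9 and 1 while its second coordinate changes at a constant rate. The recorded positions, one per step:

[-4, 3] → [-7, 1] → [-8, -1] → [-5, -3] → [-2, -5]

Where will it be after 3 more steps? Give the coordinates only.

[-5, -11]

The first coordinate reflects between -9 and 1, moving 3 per step.
  step 5: -2 → 1
  step 6: 1 → -2
  step 7: -2 → -5
The second coordinate changes by -2 each step: at step 7 it is -11.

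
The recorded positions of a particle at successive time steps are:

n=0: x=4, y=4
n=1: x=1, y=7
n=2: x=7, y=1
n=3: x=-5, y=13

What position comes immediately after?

Step-to-step displacements: (-3, +3), (+6, -6), (-12, +12); each is -2× the previous.
step 4: x=-5, y=13 + (+24, -24) → x=19, y=-11

x=19, y=-11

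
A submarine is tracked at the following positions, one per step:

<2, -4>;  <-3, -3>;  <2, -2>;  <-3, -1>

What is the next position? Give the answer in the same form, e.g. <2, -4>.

<2, 0>

First: cycles through 2, -3 every 2 steps. Step 4 lands at position 0 of the cycle → 2.
Second: linear, +1 per step → 0 at step 4.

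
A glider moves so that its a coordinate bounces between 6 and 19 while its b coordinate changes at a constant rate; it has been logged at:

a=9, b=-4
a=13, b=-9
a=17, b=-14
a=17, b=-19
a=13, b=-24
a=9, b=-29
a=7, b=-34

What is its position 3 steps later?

a=19, b=-49

The a coordinate travels 4 per step and bounces off the walls at 6 and 19.
  step 7: 7 → 11
  step 8: 11 → 15
  step 9: 15 → 19
The b coordinate changes by -5 each step: at step 9 it is -49.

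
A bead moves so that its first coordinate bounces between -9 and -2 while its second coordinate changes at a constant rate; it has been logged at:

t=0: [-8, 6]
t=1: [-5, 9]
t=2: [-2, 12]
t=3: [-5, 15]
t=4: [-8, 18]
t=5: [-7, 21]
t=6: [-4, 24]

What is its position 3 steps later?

The first coordinate reflects between -9 and -2, moving 3 per step.
  step 7: -4 → -3
  step 8: -3 → -6
  step 9: -6 → -9
The second coordinate changes by +3 each step: at step 9 it is 33.

[-9, 33]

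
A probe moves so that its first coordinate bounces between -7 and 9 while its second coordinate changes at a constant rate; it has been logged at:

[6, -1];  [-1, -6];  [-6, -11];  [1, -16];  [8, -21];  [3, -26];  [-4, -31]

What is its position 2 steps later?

The first coordinate travels 7 per step and bounces off the walls at -7 and 9.
  step 7: -4 → -3
  step 8: -3 → 4
The second coordinate changes by -5 each step: at step 8 it is -41.

[4, -41]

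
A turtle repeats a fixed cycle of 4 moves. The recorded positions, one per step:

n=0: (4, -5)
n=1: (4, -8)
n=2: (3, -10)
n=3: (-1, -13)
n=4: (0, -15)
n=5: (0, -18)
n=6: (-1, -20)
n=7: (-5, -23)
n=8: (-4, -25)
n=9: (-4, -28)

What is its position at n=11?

Differencing gives (+0, -3), (-1, -2), (-4, -3), (+1, -2), (+0, -3), (-1, -2), (-4, -3), (+1, -2), (+0, -3). This is the pattern (+0, -3), (-1, -2), (-4, -3), (+1, -2) repeated.
step 10: apply (-1, -2) → (-5, -30)
step 11: apply (-4, -3) → (-9, -33)

(-9, -33)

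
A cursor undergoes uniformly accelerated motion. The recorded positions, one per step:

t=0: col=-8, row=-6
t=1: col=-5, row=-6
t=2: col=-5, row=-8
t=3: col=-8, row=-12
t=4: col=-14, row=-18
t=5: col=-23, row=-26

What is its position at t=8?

First differences are (+3, +0), (+0, -2), (-3, -4), (-6, -6), (-9, -8); their common second difference is (-3, -2) (constant acceleration).
step 6: col=-23, row=-26 + (-12, -10) → col=-35, row=-36
step 7: col=-35, row=-36 + (-15, -12) → col=-50, row=-48
step 8: col=-50, row=-48 + (-18, -14) → col=-68, row=-62

col=-68, row=-62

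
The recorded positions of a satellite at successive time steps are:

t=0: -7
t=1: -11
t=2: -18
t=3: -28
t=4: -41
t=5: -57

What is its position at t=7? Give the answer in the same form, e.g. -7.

First differences are -4, -7, -10, -13, -16; their common second difference is -3 (constant acceleration).
step 6: -57 − 19 → -76
step 7: -76 − 22 → -98

-98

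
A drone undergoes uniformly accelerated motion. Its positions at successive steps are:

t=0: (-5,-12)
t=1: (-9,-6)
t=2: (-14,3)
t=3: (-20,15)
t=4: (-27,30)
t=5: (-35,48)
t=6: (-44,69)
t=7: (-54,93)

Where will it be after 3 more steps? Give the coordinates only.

Successive displacements: (-4,+6), (-5,+9), (-6,+12), (-7,+15), (-8,+18), (-9,+21), (-10,+24) — each changes by (-1,+3).
step 8: (-54,93) + (-11,+27) → (-65,120)
step 9: (-65,120) + (-12,+30) → (-77,150)
step 10: (-77,150) + (-13,+33) → (-90,183)

(-90,183)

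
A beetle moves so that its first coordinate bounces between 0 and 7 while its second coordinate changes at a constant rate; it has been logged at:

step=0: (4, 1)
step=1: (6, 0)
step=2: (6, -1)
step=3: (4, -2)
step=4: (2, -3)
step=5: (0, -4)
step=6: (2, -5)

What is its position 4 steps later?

The first coordinate reflects between 0 and 7, moving 2 per step.
  step 7: 2 → 4
  step 8: 4 → 6
  step 9: 6 → 6
  step 10: 6 → 4
The second coordinate changes by -1 each step: at step 10 it is -9.

(4, -9)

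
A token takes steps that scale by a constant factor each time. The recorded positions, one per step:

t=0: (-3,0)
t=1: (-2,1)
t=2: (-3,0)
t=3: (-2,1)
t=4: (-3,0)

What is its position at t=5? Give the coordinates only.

(-2,1)

The jumps are (+1,+1), (-1,-1), (+1,+1), (-1,-1) — a geometric progression with ratio -1.
step 5: (-3,0) + (+1,+1) → (-2,1)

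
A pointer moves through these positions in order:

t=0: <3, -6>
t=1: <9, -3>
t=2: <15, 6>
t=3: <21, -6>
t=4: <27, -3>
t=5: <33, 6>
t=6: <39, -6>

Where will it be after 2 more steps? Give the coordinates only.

<51, 6>

The first coordinate changes by +6 each step, so at step 8 it is 3 + 8·(6) = 51.
The second coordinate repeats the cycle [-6, -3, 6] with period 3; step 8 mod 3 = 2, giving 6.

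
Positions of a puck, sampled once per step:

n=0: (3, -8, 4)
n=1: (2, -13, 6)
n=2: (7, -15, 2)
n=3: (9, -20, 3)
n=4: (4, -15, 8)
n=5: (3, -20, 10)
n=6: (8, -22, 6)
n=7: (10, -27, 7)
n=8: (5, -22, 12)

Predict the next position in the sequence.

(4, -27, 14)

Differencing gives (-1, -5, +2), (+5, -2, -4), (+2, -5, +1), (-5, +5, +5), (-1, -5, +2), (+5, -2, -4), (+2, -5, +1), (-5, +5, +5). This is the pattern (-1, -5, +2), (+5, -2, -4), (+2, -5, +1), (-5, +5, +5) repeated.
step 9: apply (-1, -5, +2) → (4, -27, 14)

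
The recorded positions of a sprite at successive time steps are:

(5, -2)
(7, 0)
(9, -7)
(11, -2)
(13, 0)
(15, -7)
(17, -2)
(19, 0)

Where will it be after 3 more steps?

The first coordinate changes by +2 each step, so at step 10 it is 5 + 10·(2) = 25.
The second coordinate repeats the cycle [-2, 0, -7] with period 3; step 10 mod 3 = 1, giving 0.

(25, 0)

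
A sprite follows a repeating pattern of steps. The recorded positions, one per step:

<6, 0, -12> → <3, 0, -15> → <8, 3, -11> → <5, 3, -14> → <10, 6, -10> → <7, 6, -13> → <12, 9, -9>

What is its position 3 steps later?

<11, 12, -11>

The moves between consecutive positions are <-3, +0, -3>, <+5, +3, +4>, <-3, +0, -3>, <+5, +3, +4>, <-3, +0, -3>, <+5, +3, +4>; they repeat the 2-cycle [<-3, +0, -3>, <+5, +3, +4>].
step 7: apply <-3, +0, -3> → <9, 9, -12>
step 8: apply <+5, +3, +4> → <14, 12, -8>
step 9: apply <-3, +0, -3> → <11, 12, -11>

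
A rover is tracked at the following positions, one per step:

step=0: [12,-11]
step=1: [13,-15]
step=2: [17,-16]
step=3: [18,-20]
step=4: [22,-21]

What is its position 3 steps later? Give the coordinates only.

[28,-30]

Differencing gives [+1,-4], [+4,-1], [+1,-4], [+4,-1]. This is the pattern [+1,-4], [+4,-1] repeated.
step 5: apply [+1,-4] → [23,-25]
step 6: apply [+4,-1] → [27,-26]
step 7: apply [+1,-4] → [28,-30]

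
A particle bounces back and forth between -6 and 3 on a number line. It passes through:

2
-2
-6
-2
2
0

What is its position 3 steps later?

0

The value travels 4 per step and bounces off the walls at -6 and 3.
  step 6: 0 → -4
  step 7: -4 → -4
  step 8: -4 → 0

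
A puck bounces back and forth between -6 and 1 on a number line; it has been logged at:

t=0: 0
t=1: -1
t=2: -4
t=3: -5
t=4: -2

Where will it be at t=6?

-2

The value reflects between -6 and 1, moving 3 per step.
  step 5: -2 → 1
  step 6: 1 → -2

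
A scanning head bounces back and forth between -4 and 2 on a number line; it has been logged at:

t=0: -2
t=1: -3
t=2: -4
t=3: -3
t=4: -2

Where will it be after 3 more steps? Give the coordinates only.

1

The value reflects between -4 and 2, moving 1 per step.
  step 5: -2 → -1
  step 6: -1 → 0
  step 7: 0 → 1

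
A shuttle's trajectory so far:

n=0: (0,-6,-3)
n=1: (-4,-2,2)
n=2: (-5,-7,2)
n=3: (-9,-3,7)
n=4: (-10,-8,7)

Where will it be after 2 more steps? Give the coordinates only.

The moves between consecutive positions are (-4,+4,+5), (-1,-5,+0), (-4,+4,+5), (-1,-5,+0); they repeat the 2-cycle [(-4,+4,+5), (-1,-5,+0)].
step 5: apply (-4,+4,+5) → (-14,-4,12)
step 6: apply (-1,-5,+0) → (-15,-9,12)

(-15,-9,12)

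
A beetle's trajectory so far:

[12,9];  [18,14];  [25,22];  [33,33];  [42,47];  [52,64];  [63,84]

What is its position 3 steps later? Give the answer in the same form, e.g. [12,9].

Taking differences between consecutive positions: [+6,+5], [+7,+8], [+8,+11], [+9,+14], [+10,+17], [+11,+20]. These grow by [+1,+3] each step.
step 7: [63,84] + [+12,+23] → [75,107]
step 8: [75,107] + [+13,+26] → [88,133]
step 9: [88,133] + [+14,+29] → [102,162]

[102,162]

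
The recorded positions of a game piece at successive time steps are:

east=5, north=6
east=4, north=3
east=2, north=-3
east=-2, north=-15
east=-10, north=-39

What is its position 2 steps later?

Step-to-step displacements: (-1, -3), (-2, -6), (-4, -12), (-8, -24); each is 2× the previous.
step 5: east=-10, north=-39 + (-16, -48) → east=-26, north=-87
step 6: east=-26, north=-87 + (-32, -96) → east=-58, north=-183

east=-58, north=-183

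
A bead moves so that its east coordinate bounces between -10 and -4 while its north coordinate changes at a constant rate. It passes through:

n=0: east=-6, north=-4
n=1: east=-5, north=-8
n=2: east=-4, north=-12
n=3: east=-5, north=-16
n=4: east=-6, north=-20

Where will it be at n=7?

The east coordinate travels 1 per step and bounces off the walls at -10 and -4.
  step 5: -6 → -7
  step 6: -7 → -8
  step 7: -8 → -9
The north coordinate changes by -4 each step: at step 7 it is -32.

east=-9, north=-32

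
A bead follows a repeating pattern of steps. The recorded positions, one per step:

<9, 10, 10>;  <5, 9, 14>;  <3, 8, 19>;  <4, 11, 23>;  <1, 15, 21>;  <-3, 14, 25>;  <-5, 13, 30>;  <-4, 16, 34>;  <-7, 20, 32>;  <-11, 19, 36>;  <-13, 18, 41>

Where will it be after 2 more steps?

The moves between consecutive positions are <-4, -1, +4>, <-2, -1, +5>, <+1, +3, +4>, <-3, +4, -2>, <-4, -1, +4>, <-2, -1, +5>, <+1, +3, +4>, <-3, +4, -2>, <-4, -1, +4>, <-2, -1, +5>; they repeat the 4-cycle [<-4, -1, +4>, <-2, -1, +5>, <+1, +3, +4>, <-3, +4, -2>].
step 11: apply <+1, +3, +4> → <-12, 21, 45>
step 12: apply <-3, +4, -2> → <-15, 25, 43>

<-15, 25, 43>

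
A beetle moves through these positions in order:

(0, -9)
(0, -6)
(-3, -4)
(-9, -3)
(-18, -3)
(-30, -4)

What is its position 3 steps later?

(-84, -13)

Taking differences between consecutive positions: (+0, +3), (-3, +2), (-6, +1), (-9, +0), (-12, -1). These grow by (-3, -1) each step.
step 6: (-30, -4) + (-15, -2) → (-45, -6)
step 7: (-45, -6) + (-18, -3) → (-63, -9)
step 8: (-63, -9) + (-21, -4) → (-84, -13)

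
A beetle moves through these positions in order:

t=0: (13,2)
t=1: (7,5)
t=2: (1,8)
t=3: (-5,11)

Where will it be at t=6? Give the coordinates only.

The position changes by (-6,+3) every step.
step 4: (-5,11) + (-6,+3) → (-11,14)
step 5: (-11,14) + (-6,+3) → (-17,17)
step 6: (-17,17) + (-6,+3) → (-23,20)

(-23,20)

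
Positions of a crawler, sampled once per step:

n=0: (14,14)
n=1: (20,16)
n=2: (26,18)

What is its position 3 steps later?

Each step adds (+6,+2) to the position.
step 3: (26,18) + (+6,+2) → (32,20)
step 4: (32,20) + (+6,+2) → (38,22)
step 5: (38,22) + (+6,+2) → (44,24)

(44,24)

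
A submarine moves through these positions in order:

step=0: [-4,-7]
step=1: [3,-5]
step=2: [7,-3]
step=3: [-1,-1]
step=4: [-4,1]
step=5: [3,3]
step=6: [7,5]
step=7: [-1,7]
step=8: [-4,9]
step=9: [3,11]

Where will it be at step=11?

[-1,15]

The first coordinate repeats the cycle [-4, 3, 7, -1] with period 4; step 11 mod 4 = 3, giving -1.
The second coordinate changes by +2 each step, so at step 11 it is -7 + 11·(2) = 15.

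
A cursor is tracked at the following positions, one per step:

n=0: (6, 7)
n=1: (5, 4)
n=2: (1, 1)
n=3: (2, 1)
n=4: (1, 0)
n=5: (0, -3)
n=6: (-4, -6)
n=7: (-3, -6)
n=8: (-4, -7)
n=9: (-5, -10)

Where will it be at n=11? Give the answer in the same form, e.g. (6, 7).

Differencing gives (-1, -3), (-4, -3), (+1, +0), (-1, -1), (-1, -3), (-4, -3), (+1, +0), (-1, -1), (-1, -3). This is the pattern (-1, -3), (-4, -3), (+1, +0), (-1, -1) repeated.
step 10: apply (-4, -3) → (-9, -13)
step 11: apply (+1, +0) → (-8, -13)

(-8, -13)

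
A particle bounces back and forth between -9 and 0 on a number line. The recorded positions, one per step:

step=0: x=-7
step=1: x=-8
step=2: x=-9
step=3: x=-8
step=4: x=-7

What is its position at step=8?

x=-3

The value reflects between -9 and 0, moving 1 per step.
  step 5: -7 → -6
  step 6: -6 → -5
  step 7: -5 → -4
  step 8: -4 → -3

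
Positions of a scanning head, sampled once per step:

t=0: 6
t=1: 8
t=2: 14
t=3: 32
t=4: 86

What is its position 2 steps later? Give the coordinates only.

The jumps are +2, +6, +18, +54 — a geometric progression with ratio 3.
step 5: 86 + 162 → 248
step 6: 248 + 486 → 734

734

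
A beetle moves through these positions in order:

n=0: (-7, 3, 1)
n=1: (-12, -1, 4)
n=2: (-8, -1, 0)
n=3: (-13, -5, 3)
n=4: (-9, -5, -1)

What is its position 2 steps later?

The moves between consecutive positions are (-5, -4, +3), (+4, +0, -4), (-5, -4, +3), (+4, +0, -4); they repeat the 2-cycle [(-5, -4, +3), (+4, +0, -4)].
step 5: apply (-5, -4, +3) → (-14, -9, 2)
step 6: apply (+4, +0, -4) → (-10, -9, -2)

(-10, -9, -2)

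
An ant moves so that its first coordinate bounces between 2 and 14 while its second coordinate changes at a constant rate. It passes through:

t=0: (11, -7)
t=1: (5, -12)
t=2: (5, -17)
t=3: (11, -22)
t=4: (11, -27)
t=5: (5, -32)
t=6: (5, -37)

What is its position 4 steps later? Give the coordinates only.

The first coordinate travels 6 per step and bounces off the walls at 2 and 14.
  step 7: 5 → 11
  step 8: 11 → 11
  step 9: 11 → 5
  step 10: 5 → 5
The second coordinate changes by -5 each step: at step 10 it is -57.

(5, -57)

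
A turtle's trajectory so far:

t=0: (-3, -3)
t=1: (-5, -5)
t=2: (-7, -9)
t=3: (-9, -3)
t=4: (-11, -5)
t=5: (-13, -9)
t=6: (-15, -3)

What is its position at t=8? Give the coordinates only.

(-19, -9)

First: linear, -2 per step → -19 at step 8.
Second: cycles through -3, -5, -9 every 3 steps. Step 8 lands at position 2 of the cycle → -9.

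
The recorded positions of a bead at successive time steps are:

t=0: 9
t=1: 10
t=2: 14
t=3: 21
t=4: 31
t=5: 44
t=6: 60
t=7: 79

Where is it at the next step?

Taking differences between consecutive positions: +1, +4, +7, +10, +13, +16, +19. These grow by +3 each step.
step 8: 79 + 22 → 101

101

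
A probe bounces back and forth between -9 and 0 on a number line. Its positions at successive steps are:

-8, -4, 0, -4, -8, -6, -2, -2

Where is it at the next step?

-6

The value travels 4 per step and bounces off the walls at -9 and 0.
  step 8: -2 → -6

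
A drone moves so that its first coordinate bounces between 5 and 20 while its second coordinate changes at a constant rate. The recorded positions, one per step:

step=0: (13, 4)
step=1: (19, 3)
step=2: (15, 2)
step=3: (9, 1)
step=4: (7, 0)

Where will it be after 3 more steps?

(15, -3)

The first coordinate reflects between 5 and 20, moving 6 per step.
  step 5: 7 → 13
  step 6: 13 → 19
  step 7: 19 → 15
The second coordinate changes by -1 each step: at step 7 it is -3.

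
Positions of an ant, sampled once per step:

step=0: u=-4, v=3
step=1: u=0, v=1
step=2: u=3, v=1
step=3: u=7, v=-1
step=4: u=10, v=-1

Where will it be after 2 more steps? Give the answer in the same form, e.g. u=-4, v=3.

Differencing gives (+4, -2), (+3, +0), (+4, -2), (+3, +0). This is the pattern (+4, -2), (+3, +0) repeated.
step 5: apply (+4, -2) → u=14, v=-3
step 6: apply (+3, +0) → u=17, v=-3

u=17, v=-3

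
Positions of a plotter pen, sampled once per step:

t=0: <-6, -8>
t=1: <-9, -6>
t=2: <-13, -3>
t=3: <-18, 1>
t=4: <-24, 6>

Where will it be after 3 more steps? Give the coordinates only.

First differences are <-3, +2>, <-4, +3>, <-5, +4>, <-6, +5>; their common second difference is <-1, +1> (constant acceleration).
step 5: <-24, 6> + <-7, +6> → <-31, 12>
step 6: <-31, 12> + <-8, +7> → <-39, 19>
step 7: <-39, 19> + <-9, +8> → <-48, 27>

<-48, 27>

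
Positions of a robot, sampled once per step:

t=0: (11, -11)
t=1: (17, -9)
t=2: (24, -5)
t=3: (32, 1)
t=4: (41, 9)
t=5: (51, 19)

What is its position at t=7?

(74, 45)

Taking differences between consecutive positions: (+6, +2), (+7, +4), (+8, +6), (+9, +8), (+10, +10). These grow by (+1, +2) each step.
step 6: (51, 19) + (+11, +12) → (62, 31)
step 7: (62, 31) + (+12, +14) → (74, 45)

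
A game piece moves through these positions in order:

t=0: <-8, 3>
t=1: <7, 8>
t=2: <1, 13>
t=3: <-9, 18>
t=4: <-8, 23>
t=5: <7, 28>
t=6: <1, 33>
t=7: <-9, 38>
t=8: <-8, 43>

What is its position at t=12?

<-8, 63>

The first coordinate repeats the cycle [-8, 7, 1, -9] with period 4; step 12 mod 4 = 0, giving -8.
The second coordinate changes by +5 each step, so at step 12 it is 3 + 12·(5) = 63.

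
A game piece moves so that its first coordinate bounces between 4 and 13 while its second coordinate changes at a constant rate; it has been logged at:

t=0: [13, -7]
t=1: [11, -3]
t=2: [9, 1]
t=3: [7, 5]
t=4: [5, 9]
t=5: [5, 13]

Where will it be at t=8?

The first coordinate reflects between 4 and 13, moving 2 per step.
  step 6: 5 → 7
  step 7: 7 → 9
  step 8: 9 → 11
The second coordinate changes by +4 each step: at step 8 it is 25.

[11, 25]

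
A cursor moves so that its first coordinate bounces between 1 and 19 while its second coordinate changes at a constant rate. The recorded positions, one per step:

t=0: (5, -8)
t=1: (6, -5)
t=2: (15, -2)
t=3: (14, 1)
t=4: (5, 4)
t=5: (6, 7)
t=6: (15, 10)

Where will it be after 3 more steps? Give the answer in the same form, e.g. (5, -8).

The first coordinate travels 9 per step and bounces off the walls at 1 and 19.
  step 7: 15 → 14
  step 8: 14 → 5
  step 9: 5 → 6
The second coordinate changes by +3 each step: at step 9 it is 19.

(6, 19)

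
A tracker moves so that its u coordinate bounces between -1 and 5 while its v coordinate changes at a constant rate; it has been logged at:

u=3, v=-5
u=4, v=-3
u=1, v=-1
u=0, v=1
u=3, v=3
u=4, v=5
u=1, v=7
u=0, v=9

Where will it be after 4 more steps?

The u coordinate reflects between -1 and 5, moving 3 per step.
  step 8: 0 → 3
  step 9: 3 → 4
  step 10: 4 → 1
  step 11: 1 → 0
The v coordinate changes by +2 each step: at step 11 it is 17.

u=0, v=17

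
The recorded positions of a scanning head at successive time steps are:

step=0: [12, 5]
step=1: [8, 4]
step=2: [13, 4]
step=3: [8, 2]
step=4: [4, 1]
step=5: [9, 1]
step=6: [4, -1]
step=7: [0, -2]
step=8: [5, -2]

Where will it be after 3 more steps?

[1, -5]

The moves between consecutive positions are [-4, -1], [+5, +0], [-5, -2], [-4, -1], [+5, +0], [-5, -2], [-4, -1], [+5, +0]; they repeat the 3-cycle [[-4, -1], [+5, +0], [-5, -2]].
step 9: apply [-5, -2] → [0, -4]
step 10: apply [-4, -1] → [-4, -5]
step 11: apply [+5, +0] → [1, -5]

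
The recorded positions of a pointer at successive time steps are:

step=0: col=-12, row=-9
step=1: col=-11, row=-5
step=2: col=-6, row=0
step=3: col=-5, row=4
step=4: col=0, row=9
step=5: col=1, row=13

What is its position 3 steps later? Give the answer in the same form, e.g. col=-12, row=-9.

col=12, row=27

The moves between consecutive positions are (+1, +4), (+5, +5), (+1, +4), (+5, +5), (+1, +4); they repeat the 2-cycle [(+1, +4), (+5, +5)].
step 6: apply (+5, +5) → col=6, row=18
step 7: apply (+1, +4) → col=7, row=22
step 8: apply (+5, +5) → col=12, row=27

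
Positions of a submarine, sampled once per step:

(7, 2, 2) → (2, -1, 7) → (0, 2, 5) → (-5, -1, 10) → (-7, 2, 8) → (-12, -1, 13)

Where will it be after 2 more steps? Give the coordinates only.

The moves between consecutive positions are (-5, -3, +5), (-2, +3, -2), (-5, -3, +5), (-2, +3, -2), (-5, -3, +5); they repeat the 2-cycle [(-5, -3, +5), (-2, +3, -2)].
step 6: apply (-2, +3, -2) → (-14, 2, 11)
step 7: apply (-5, -3, +5) → (-19, -1, 16)

(-19, -1, 16)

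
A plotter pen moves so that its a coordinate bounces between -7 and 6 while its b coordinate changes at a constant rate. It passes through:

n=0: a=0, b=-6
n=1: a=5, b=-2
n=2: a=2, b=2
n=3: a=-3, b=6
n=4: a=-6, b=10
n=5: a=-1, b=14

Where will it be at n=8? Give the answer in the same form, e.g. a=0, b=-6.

The a coordinate reflects between -7 and 6, moving 5 per step.
  step 6: -1 → 4
  step 7: 4 → 3
  step 8: 3 → -2
The b coordinate changes by +4 each step: at step 8 it is 26.

a=-2, b=26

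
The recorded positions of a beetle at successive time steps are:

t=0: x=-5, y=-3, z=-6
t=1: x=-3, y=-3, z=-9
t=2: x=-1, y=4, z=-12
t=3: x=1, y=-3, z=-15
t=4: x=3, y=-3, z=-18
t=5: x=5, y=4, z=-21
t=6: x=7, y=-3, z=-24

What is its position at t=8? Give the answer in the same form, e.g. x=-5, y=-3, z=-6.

The x coordinate changes by +2 each step, so at step 8 it is -5 + 8·(2) = 11.
The y coordinate repeats the cycle [-3, -3, 4] with period 3; step 8 mod 3 = 2, giving 4.
The z coordinate changes by -3 each step, so at step 8 it is -6 + 8·(-3) = -30.

x=11, y=4, z=-30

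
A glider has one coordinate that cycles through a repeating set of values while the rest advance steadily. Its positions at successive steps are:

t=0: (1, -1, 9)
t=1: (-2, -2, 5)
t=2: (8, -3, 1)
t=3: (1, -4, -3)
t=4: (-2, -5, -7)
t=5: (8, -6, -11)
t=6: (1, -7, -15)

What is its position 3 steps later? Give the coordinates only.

(1, -10, -27)

The first coordinate repeats the cycle [1, -2, 8] with period 3; step 9 mod 3 = 0, giving 1.
The second coordinate changes by -1 each step, so at step 9 it is -1 + 9·(-1) = -10.
The third coordinate changes by -4 each step, so at step 9 it is 9 + 9·(-4) = -27.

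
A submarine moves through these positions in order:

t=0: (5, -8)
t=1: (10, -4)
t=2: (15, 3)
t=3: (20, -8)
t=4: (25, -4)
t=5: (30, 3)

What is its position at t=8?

(45, 3)

The first coordinate changes by +5 each step, so at step 8 it is 5 + 8·(5) = 45.
The second coordinate repeats the cycle [-8, -4, 3] with period 3; step 8 mod 3 = 2, giving 3.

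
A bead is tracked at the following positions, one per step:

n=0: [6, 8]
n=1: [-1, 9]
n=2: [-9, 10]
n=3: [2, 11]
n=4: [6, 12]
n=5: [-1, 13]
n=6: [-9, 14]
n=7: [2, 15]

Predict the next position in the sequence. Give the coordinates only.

First: cycles through 6, -1, -9, 2 every 4 steps. Step 8 lands at position 0 of the cycle → 6.
Second: linear, +1 per step → 16 at step 8.

[6, 16]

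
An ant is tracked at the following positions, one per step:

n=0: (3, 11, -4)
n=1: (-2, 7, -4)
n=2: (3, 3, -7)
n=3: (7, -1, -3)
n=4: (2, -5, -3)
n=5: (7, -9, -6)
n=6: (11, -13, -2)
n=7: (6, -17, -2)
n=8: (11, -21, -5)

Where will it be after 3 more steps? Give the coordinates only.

(15, -33, -4)

Step-to-step displacements: (-5, -4, +0), (+5, -4, -3), (+4, -4, +4), (-5, -4, +0), (+5, -4, -3), (+4, -4, +4), (-5, -4, +0), (+5, -4, -3) — a repeating cycle of length 3.
step 9: apply (+4, -4, +4) → (15, -25, -1)
step 10: apply (-5, -4, +0) → (10, -29, -1)
step 11: apply (+5, -4, -3) → (15, -33, -4)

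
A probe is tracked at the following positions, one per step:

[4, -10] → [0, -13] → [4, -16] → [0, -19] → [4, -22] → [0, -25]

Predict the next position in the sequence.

First: cycles through 4, 0 every 2 steps. Step 6 lands at position 0 of the cycle → 4.
Second: linear, -3 per step → -28 at step 6.

[4, -28]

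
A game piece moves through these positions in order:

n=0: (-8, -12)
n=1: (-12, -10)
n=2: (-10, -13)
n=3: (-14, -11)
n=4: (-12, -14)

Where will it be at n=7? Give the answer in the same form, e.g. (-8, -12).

Differencing gives (-4, +2), (+2, -3), (-4, +2), (+2, -3). This is the pattern (-4, +2), (+2, -3) repeated.
step 5: apply (-4, +2) → (-16, -12)
step 6: apply (+2, -3) → (-14, -15)
step 7: apply (-4, +2) → (-18, -13)

(-18, -13)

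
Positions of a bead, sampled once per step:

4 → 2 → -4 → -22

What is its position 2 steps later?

The jumps are -2, -6, -18 — a geometric progression with ratio 3.
step 4: -22 − 54 → -76
step 5: -76 − 162 → -238

-238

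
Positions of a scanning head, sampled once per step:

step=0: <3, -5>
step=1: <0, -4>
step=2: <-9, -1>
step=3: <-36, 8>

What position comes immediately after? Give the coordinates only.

<-117, 35>

The jumps are <-3, +1>, <-9, +3>, <-27, +9> — a geometric progression with ratio 3.
step 4: <-36, 8> + <-81, +27> → <-117, 35>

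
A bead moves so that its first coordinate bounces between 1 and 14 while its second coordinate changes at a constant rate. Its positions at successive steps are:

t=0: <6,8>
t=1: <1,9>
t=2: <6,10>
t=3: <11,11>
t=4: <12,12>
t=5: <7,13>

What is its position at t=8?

<10,16>

The first coordinate reflects between 1 and 14, moving 5 per step.
  step 6: 7 → 2
  step 7: 2 → 5
  step 8: 5 → 10
The second coordinate changes by +1 each step: at step 8 it is 16.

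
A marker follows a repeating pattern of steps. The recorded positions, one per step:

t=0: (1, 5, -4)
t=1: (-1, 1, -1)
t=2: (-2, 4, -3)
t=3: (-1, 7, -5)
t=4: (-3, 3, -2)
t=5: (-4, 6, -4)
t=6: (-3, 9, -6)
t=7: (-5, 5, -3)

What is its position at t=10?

Differencing gives (-2, -4, +3), (-1, +3, -2), (+1, +3, -2), (-2, -4, +3), (-1, +3, -2), (+1, +3, -2), (-2, -4, +3). This is the pattern (-2, -4, +3), (-1, +3, -2), (+1, +3, -2) repeated.
step 8: apply (-1, +3, -2) → (-6, 8, -5)
step 9: apply (+1, +3, -2) → (-5, 11, -7)
step 10: apply (-2, -4, +3) → (-7, 7, -4)

(-7, 7, -4)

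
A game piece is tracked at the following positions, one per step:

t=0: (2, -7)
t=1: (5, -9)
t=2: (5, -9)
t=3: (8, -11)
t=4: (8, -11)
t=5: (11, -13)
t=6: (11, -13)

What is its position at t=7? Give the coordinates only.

The moves between consecutive positions are (+3, -2), (+0, +0), (+3, -2), (+0, +0), (+3, -2), (+0, +0); they repeat the 2-cycle [(+3, -2), (+0, +0)].
step 7: apply (+3, -2) → (14, -15)

(14, -15)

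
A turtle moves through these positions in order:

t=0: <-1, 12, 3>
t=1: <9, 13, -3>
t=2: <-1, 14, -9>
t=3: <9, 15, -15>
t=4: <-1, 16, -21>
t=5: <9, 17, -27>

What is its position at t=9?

First: cycles through -1, 9 every 2 steps. Step 9 lands at position 1 of the cycle → 9.
Second: linear, +1 per step → 21 at step 9.
Third: linear, -6 per step → -51 at step 9.

<9, 21, -51>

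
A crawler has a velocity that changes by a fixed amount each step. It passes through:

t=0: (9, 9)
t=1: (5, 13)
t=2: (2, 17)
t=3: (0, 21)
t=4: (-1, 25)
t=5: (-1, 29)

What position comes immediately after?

Successive displacements: (-4, +4), (-3, +4), (-2, +4), (-1, +4), (+0, +4) — each changes by (+1, +0).
step 6: (-1, 29) + (+1, +4) → (0, 33)

(0, 33)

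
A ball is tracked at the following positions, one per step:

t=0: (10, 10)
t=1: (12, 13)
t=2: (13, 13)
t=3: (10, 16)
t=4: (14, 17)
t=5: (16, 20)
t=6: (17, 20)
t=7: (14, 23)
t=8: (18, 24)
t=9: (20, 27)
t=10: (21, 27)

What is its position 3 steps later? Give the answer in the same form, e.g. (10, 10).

(24, 34)

Step-to-step displacements: (+2, +3), (+1, +0), (-3, +3), (+4, +1), (+2, +3), (+1, +0), (-3, +3), (+4, +1), (+2, +3), (+1, +0) — a repeating cycle of length 4.
step 11: apply (-3, +3) → (18, 30)
step 12: apply (+4, +1) → (22, 31)
step 13: apply (+2, +3) → (24, 34)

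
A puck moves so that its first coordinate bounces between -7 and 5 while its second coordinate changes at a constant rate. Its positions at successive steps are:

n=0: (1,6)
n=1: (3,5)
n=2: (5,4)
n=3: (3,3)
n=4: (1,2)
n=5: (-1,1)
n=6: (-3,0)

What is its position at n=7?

(-5,-1)

The first coordinate travels 2 per step and bounces off the walls at -7 and 5.
  step 7: -3 → -5
The second coordinate changes by -1 each step: at step 7 it is -1.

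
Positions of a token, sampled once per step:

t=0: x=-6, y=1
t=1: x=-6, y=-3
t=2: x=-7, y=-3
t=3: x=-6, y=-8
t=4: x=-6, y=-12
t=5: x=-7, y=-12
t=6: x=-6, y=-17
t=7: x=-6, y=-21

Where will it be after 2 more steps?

Differencing gives (+0,-4), (-1,+0), (+1,-5), (+0,-4), (-1,+0), (+1,-5), (+0,-4). This is the pattern (+0,-4), (-1,+0), (+1,-5) repeated.
step 8: apply (-1,+0) → x=-7, y=-21
step 9: apply (+1,-5) → x=-6, y=-26

x=-6, y=-26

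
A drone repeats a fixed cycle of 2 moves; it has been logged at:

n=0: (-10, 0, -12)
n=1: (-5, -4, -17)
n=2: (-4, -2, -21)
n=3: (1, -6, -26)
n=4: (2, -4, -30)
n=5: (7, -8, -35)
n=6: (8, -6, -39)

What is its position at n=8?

Step-to-step displacements: (+5, -4, -5), (+1, +2, -4), (+5, -4, -5), (+1, +2, -4), (+5, -4, -5), (+1, +2, -4) — a repeating cycle of length 2.
step 7: apply (+5, -4, -5) → (13, -10, -44)
step 8: apply (+1, +2, -4) → (14, -8, -48)

(14, -8, -48)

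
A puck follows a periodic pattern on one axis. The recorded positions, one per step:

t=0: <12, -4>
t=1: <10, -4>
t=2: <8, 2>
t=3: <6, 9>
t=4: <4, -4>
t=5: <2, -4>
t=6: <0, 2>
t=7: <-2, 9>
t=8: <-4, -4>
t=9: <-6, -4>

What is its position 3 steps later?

First: linear, -2 per step → -12 at step 12.
Second: cycles through -4, -4, 2, 9 every 4 steps. Step 12 lands at position 0 of the cycle → -4.

<-12, -4>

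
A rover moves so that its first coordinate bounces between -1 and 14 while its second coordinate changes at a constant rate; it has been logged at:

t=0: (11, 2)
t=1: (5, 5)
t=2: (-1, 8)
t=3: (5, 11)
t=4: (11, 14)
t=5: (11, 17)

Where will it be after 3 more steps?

The first coordinate reflects between -1 and 14, moving 6 per step.
  step 6: 11 → 5
  step 7: 5 → -1
  step 8: -1 → 5
The second coordinate changes by +3 each step: at step 8 it is 26.

(5, 26)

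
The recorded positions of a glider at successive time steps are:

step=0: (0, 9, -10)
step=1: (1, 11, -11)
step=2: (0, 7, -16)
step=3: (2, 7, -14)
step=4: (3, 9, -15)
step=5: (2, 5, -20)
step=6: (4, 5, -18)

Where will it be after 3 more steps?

(6, 3, -22)

Step-to-step displacements: (+1, +2, -1), (-1, -4, -5), (+2, +0, +2), (+1, +2, -1), (-1, -4, -5), (+2, +0, +2) — a repeating cycle of length 3.
step 7: apply (+1, +2, -1) → (5, 7, -19)
step 8: apply (-1, -4, -5) → (4, 3, -24)
step 9: apply (+2, +0, +2) → (6, 3, -22)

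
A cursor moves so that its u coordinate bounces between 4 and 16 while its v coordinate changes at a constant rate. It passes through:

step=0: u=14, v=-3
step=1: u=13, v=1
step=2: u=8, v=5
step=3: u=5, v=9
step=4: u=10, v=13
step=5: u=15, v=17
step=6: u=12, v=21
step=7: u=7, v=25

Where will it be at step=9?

The u coordinate travels 5 per step and bounces off the walls at 4 and 16.
  step 8: 7 → 6
  step 9: 6 → 11
The v coordinate changes by +4 each step: at step 9 it is 33.

u=11, v=33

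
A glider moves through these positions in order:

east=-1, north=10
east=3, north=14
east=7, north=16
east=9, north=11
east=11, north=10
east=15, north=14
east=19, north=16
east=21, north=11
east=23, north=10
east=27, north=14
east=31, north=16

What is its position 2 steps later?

east=35, north=10

Step-to-step displacements: (+4, +4), (+4, +2), (+2, -5), (+2, -1), (+4, +4), (+4, +2), (+2, -5), (+2, -1), (+4, +4), (+4, +2) — a repeating cycle of length 4.
step 11: apply (+2, -5) → east=33, north=11
step 12: apply (+2, -1) → east=35, north=10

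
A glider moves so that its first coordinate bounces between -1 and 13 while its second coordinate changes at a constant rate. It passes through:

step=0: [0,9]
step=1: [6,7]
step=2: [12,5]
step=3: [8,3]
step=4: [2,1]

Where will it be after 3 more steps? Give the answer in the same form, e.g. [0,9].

The first coordinate reflects between -1 and 13, moving 6 per step.
  step 5: 2 → 2
  step 6: 2 → 8
  step 7: 8 → 12
The second coordinate changes by -2 each step: at step 7 it is -5.

[12,-5]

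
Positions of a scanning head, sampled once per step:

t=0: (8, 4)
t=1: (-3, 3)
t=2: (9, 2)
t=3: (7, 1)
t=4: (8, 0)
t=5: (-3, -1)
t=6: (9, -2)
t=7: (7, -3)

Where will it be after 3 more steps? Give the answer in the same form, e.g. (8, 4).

The first coordinate repeats the cycle [8, -3, 9, 7] with period 4; step 10 mod 4 = 2, giving 9.
The second coordinate changes by -1 each step, so at step 10 it is 4 + 10·(-1) = -6.

(9, -6)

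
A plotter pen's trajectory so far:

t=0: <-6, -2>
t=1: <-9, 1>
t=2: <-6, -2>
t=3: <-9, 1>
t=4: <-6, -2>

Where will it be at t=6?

<-6, -2>

The jumps are <-3, +3>, <+3, -3>, <-3, +3>, <+3, -3> — a geometric progression with ratio -1.
step 5: <-6, -2> + <-3, +3> → <-9, 1>
step 6: <-9, 1> + <+3, -3> → <-6, -2>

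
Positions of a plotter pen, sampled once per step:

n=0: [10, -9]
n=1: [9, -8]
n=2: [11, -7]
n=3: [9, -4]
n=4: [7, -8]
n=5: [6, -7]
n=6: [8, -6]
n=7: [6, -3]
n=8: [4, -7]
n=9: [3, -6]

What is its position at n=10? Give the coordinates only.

The moves between consecutive positions are [-1, +1], [+2, +1], [-2, +3], [-2, -4], [-1, +1], [+2, +1], [-2, +3], [-2, -4], [-1, +1]; they repeat the 4-cycle [[-1, +1], [+2, +1], [-2, +3], [-2, -4]].
step 10: apply [+2, +1] → [5, -5]

[5, -5]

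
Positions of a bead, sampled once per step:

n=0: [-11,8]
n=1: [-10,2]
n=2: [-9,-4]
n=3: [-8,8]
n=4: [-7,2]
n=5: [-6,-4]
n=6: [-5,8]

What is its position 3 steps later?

First: linear, +1 per step → -2 at step 9.
Second: cycles through 8, 2, -4 every 3 steps. Step 9 lands at position 0 of the cycle → 8.

[-2,8]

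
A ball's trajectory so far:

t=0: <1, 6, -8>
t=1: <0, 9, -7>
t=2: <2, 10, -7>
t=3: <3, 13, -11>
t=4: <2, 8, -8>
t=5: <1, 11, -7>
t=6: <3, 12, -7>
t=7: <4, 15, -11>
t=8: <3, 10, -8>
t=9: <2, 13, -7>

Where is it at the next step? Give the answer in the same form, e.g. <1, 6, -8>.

Differencing gives <-1, +3, +1>, <+2, +1, +0>, <+1, +3, -4>, <-1, -5, +3>, <-1, +3, +1>, <+2, +1, +0>, <+1, +3, -4>, <-1, -5, +3>, <-1, +3, +1>. This is the pattern <-1, +3, +1>, <+2, +1, +0>, <+1, +3, -4>, <-1, -5, +3> repeated.
step 10: apply <+2, +1, +0> → <4, 14, -7>

<4, 14, -7>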